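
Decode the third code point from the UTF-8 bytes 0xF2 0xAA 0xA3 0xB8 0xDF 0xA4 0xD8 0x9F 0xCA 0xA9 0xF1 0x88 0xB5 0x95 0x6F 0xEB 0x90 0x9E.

Offset 0: leading byte 0xF2 = 11110010 → 4-byte char #1 = F2 AA A3 B8.
Offset 4: leading byte 0xDF = 11011111 → 2-byte char #2 = DF A4.
Offset 6: leading byte 0xD8 = 11011000 → 2-byte char #3 = D8 9F.
Leading byte 0xD8 = 11011000 matches 110xxxxx → 2-byte sequence.
Byte 1: 0xD8 = 11011000, payload 11000 (5 bits).
Byte 2: 0x9F = 10011111 (10xxxxxx ✓), payload 011111.
Concatenate: 11000011111 = 0x61F (11 bits → U+061F).

U+061F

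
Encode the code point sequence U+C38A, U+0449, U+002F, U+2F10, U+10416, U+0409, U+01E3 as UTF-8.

EC 8E 8A D1 89 2F E2 BC 90 F0 90 90 96 D0 89 C7 A3

U+C38A: 3-byte form → EC 8E 8A.
U+0449: 2-byte form → D1 89.
U+002F: 1-byte form → 2F.
U+2F10: 3-byte form → E2 BC 90.
U+10416: 4-byte form → F0 90 90 96.
U+0409: 2-byte form → D0 89.
U+01E3: 2-byte form → C7 A3.
Concatenated (17 bytes): EC 8E 8A D1 89 2F E2 BC 90 F0 90 90 96 D0 89 C7 A3.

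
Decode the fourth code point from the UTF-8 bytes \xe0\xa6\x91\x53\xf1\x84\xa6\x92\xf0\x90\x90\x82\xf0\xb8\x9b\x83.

U+10402

Offset 0: leading byte 0xE0 = 11100000 → 3-byte char #1 = E0 A6 91.
Offset 3: leading byte 0x53 = 01010011 → 1-byte char #2 = 53.
Offset 4: leading byte 0xF1 = 11110001 → 4-byte char #3 = F1 84 A6 92.
Offset 8: leading byte 0xF0 = 11110000 → 4-byte char #4 = F0 90 90 82.
Leading byte 0xF0 = 11110000 matches 11110xxx → 4-byte sequence.
Byte 1: 0xF0 = 11110000, payload 000 (3 bits).
Byte 2: 0x90 = 10010000 (10xxxxxx ✓), payload 010000.
Byte 3: 0x90 = 10010000 (10xxxxxx ✓), payload 010000.
Byte 4: 0x82 = 10000010 (10xxxxxx ✓), payload 000010.
Concatenate: 000010000010000000010 = 0x10402 (21 bits → U+10402).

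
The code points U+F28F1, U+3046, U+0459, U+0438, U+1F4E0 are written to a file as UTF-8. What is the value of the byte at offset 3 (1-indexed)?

1-indexed offset 3 is 0-indexed offset 2.
U+F28F1 → 4-byte form F3 B2 A3 B1 at offsets 0–3.
Offset 2 falls in char 1's range; it's byte 3 of F3 B2 A3 B1 = 0xA3.

0xA3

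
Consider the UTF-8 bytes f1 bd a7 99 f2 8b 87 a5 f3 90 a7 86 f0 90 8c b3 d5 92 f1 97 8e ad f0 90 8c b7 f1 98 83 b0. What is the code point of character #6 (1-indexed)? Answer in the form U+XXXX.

U+573AD

Offset 0: leading byte 0xF1 = 11110001 → 4-byte char #1 = F1 BD A7 99.
Offset 4: leading byte 0xF2 = 11110010 → 4-byte char #2 = F2 8B 87 A5.
Offset 8: leading byte 0xF3 = 11110011 → 4-byte char #3 = F3 90 A7 86.
Offset 12: leading byte 0xF0 = 11110000 → 4-byte char #4 = F0 90 8C B3.
Offset 16: leading byte 0xD5 = 11010101 → 2-byte char #5 = D5 92.
Offset 18: leading byte 0xF1 = 11110001 → 4-byte char #6 = F1 97 8E AD.
Leading byte 0xF1 = 11110001 matches 11110xxx → 4-byte sequence.
Byte 1: 0xF1 = 11110001, payload 001 (3 bits).
Byte 2: 0x97 = 10010111 (10xxxxxx ✓), payload 010111.
Byte 3: 0x8E = 10001110 (10xxxxxx ✓), payload 001110.
Byte 4: 0xAD = 10101101 (10xxxxxx ✓), payload 101101.
Concatenate: 001010111001110101101 = 0x573AD (21 bits → U+573AD).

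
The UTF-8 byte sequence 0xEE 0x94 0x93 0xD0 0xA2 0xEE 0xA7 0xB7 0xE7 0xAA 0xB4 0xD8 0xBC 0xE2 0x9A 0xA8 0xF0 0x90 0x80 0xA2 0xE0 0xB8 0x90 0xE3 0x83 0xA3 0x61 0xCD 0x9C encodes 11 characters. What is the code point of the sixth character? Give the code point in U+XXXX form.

Offset 0: leading byte 0xEE = 11101110 → 3-byte char #1 = EE 94 93.
Offset 3: leading byte 0xD0 = 11010000 → 2-byte char #2 = D0 A2.
Offset 5: leading byte 0xEE = 11101110 → 3-byte char #3 = EE A7 B7.
Offset 8: leading byte 0xE7 = 11100111 → 3-byte char #4 = E7 AA B4.
Offset 11: leading byte 0xD8 = 11011000 → 2-byte char #5 = D8 BC.
Offset 13: leading byte 0xE2 = 11100010 → 3-byte char #6 = E2 9A A8.
Leading byte 0xE2 = 11100010 matches 1110xxxx → 3-byte sequence.
Byte 1: 0xE2 = 11100010, payload 0010 (4 bits).
Byte 2: 0x9A = 10011010 (10xxxxxx ✓), payload 011010.
Byte 3: 0xA8 = 10101000 (10xxxxxx ✓), payload 101000.
Concatenate: 0010011010101000 = 0x26A8 (16 bits → U+26A8).

U+26A8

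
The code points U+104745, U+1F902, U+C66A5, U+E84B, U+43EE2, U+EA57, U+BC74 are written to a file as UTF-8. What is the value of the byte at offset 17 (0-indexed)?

U+104745 → 4-byte form F4 84 9D 85 at offsets 0–3.
U+1F902 → 4-byte form F0 9F A4 82 at offsets 4–7.
U+C66A5 → 4-byte form F3 86 9A A5 at offsets 8–11.
U+E84B → 3-byte form EE A1 8B at offsets 12–14.
U+43EE2 → 4-byte form F1 83 BB A2 at offsets 15–18.
Offset 17 falls in char 5's range; it's byte 3 of F1 83 BB A2 = 0xBB.

0xBB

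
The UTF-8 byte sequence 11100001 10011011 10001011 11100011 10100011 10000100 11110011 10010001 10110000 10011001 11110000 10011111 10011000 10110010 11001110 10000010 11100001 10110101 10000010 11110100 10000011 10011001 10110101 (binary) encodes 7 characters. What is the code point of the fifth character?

Offset 0: leading byte 0xE1 = 11100001 → 3-byte char #1 = E1 9B 8B.
Offset 3: leading byte 0xE3 = 11100011 → 3-byte char #2 = E3 A3 84.
Offset 6: leading byte 0xF3 = 11110011 → 4-byte char #3 = F3 91 B0 99.
Offset 10: leading byte 0xF0 = 11110000 → 4-byte char #4 = F0 9F 98 B2.
Offset 14: leading byte 0xCE = 11001110 → 2-byte char #5 = CE 82.
Leading byte 0xCE = 11001110 matches 110xxxxx → 2-byte sequence.
Byte 1: 0xCE = 11001110, payload 01110 (5 bits).
Byte 2: 0x82 = 10000010 (10xxxxxx ✓), payload 000010.
Concatenate: 01110000010 = 0x382 (11 bits → U+0382).

U+0382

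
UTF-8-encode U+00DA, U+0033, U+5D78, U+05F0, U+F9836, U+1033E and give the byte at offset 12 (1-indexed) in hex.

1-indexed offset 12 is 0-indexed offset 11.
U+00DA → 2-byte form C3 9A at offsets 0–1.
U+0033 → 1-byte form 33 at offsets 2–2.
U+5D78 → 3-byte form E5 B5 B8 at offsets 3–5.
U+05F0 → 2-byte form D7 B0 at offsets 6–7.
U+F9836 → 4-byte form F3 B9 A0 B6 at offsets 8–11.
Offset 11 falls in char 5's range; it's byte 4 of F3 B9 A0 B6 = 0xB6.

0xB6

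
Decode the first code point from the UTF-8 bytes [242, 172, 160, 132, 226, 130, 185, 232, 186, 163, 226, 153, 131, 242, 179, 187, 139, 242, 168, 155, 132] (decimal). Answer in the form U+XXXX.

U+AC804

Offset 0: leading byte 0xF2 = 11110010 → 4-byte char #1 = F2 AC A0 84.
Leading byte 0xF2 = 11110010 matches 11110xxx → 4-byte sequence.
Byte 1: 0xF2 = 11110010, payload 010 (3 bits).
Byte 2: 0xAC = 10101100 (10xxxxxx ✓), payload 101100.
Byte 3: 0xA0 = 10100000 (10xxxxxx ✓), payload 100000.
Byte 4: 0x84 = 10000100 (10xxxxxx ✓), payload 000100.
Concatenate: 010101100100000000100 = 0xAC804 (21 bits → U+AC804).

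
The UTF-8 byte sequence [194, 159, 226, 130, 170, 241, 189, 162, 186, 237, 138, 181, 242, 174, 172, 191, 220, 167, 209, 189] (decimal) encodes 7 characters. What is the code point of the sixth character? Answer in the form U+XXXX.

U+0727

Offset 0: leading byte 0xC2 = 11000010 → 2-byte char #1 = C2 9F.
Offset 2: leading byte 0xE2 = 11100010 → 3-byte char #2 = E2 82 AA.
Offset 5: leading byte 0xF1 = 11110001 → 4-byte char #3 = F1 BD A2 BA.
Offset 9: leading byte 0xED = 11101101 → 3-byte char #4 = ED 8A B5.
Offset 12: leading byte 0xF2 = 11110010 → 4-byte char #5 = F2 AE AC BF.
Offset 16: leading byte 0xDC = 11011100 → 2-byte char #6 = DC A7.
Leading byte 0xDC = 11011100 matches 110xxxxx → 2-byte sequence.
Byte 1: 0xDC = 11011100, payload 11100 (5 bits).
Byte 2: 0xA7 = 10100111 (10xxxxxx ✓), payload 100111.
Concatenate: 11100100111 = 0x727 (11 bits → U+0727).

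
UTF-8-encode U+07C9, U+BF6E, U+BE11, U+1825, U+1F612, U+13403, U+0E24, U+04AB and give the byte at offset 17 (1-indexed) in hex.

1-indexed offset 17 is 0-indexed offset 16.
U+07C9 → 2-byte form DF 89 at offsets 0–1.
U+BF6E → 3-byte form EB BD AE at offsets 2–4.
U+BE11 → 3-byte form EB B8 91 at offsets 5–7.
U+1825 → 3-byte form E1 A0 A5 at offsets 8–10.
U+1F612 → 4-byte form F0 9F 98 92 at offsets 11–14.
U+13403 → 4-byte form F0 93 90 83 at offsets 15–18.
Offset 16 falls in char 6's range; it's byte 2 of F0 93 90 83 = 0x93.

0x93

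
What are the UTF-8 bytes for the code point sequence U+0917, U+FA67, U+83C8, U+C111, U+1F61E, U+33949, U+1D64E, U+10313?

U+0917: 3-byte form → E0 A4 97.
U+FA67: 3-byte form → EF A9 A7.
U+83C8: 3-byte form → E8 8F 88.
U+C111: 3-byte form → EC 84 91.
U+1F61E: 4-byte form → F0 9F 98 9E.
U+33949: 4-byte form → F0 B3 A5 89.
U+1D64E: 4-byte form → F0 9D 99 8E.
U+10313: 4-byte form → F0 90 8C 93.
Concatenated (28 bytes): E0 A4 97 EF A9 A7 E8 8F 88 EC 84 91 F0 9F 98 9E F0 B3 A5 89 F0 9D 99 8E F0 90 8C 93.

E0 A4 97 EF A9 A7 E8 8F 88 EC 84 91 F0 9F 98 9E F0 B3 A5 89 F0 9D 99 8E F0 90 8C 93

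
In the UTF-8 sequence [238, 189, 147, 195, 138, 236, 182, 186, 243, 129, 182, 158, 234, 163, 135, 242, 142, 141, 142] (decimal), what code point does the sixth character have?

U+8E34E

Offset 0: leading byte 0xEE = 11101110 → 3-byte char #1 = EE BD 93.
Offset 3: leading byte 0xC3 = 11000011 → 2-byte char #2 = C3 8A.
Offset 5: leading byte 0xEC = 11101100 → 3-byte char #3 = EC B6 BA.
Offset 8: leading byte 0xF3 = 11110011 → 4-byte char #4 = F3 81 B6 9E.
Offset 12: leading byte 0xEA = 11101010 → 3-byte char #5 = EA A3 87.
Offset 15: leading byte 0xF2 = 11110010 → 4-byte char #6 = F2 8E 8D 8E.
Leading byte 0xF2 = 11110010 matches 11110xxx → 4-byte sequence.
Byte 1: 0xF2 = 11110010, payload 010 (3 bits).
Byte 2: 0x8E = 10001110 (10xxxxxx ✓), payload 001110.
Byte 3: 0x8D = 10001101 (10xxxxxx ✓), payload 001101.
Byte 4: 0x8E = 10001110 (10xxxxxx ✓), payload 001110.
Concatenate: 010001110001101001110 = 0x8E34E (21 bits → U+8E34E).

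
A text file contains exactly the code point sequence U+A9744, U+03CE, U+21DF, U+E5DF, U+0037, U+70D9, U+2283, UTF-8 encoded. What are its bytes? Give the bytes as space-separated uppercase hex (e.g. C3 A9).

F2 A9 9D 84 CF 8E E2 87 9F EE 97 9F 37 E7 83 99 E2 8A 83

U+A9744: 4-byte form → F2 A9 9D 84.
U+03CE: 2-byte form → CF 8E.
U+21DF: 3-byte form → E2 87 9F.
U+E5DF: 3-byte form → EE 97 9F.
U+0037: 1-byte form → 37.
U+70D9: 3-byte form → E7 83 99.
U+2283: 3-byte form → E2 8A 83.
Concatenated (19 bytes): F2 A9 9D 84 CF 8E E2 87 9F EE 97 9F 37 E7 83 99 E2 8A 83.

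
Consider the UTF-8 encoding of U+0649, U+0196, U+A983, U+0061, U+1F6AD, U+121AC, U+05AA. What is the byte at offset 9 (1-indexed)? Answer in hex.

0xF0

1-indexed offset 9 is 0-indexed offset 8.
U+0649 → 2-byte form D9 89 at offsets 0–1.
U+0196 → 2-byte form C6 96 at offsets 2–3.
U+A983 → 3-byte form EA A6 83 at offsets 4–6.
U+0061 → 1-byte form 61 at offsets 7–7.
U+1F6AD → 4-byte form F0 9F 9A AD at offsets 8–11.
Offset 8 falls in char 5's range; it's byte 1 of F0 9F 9A AD = 0xF0.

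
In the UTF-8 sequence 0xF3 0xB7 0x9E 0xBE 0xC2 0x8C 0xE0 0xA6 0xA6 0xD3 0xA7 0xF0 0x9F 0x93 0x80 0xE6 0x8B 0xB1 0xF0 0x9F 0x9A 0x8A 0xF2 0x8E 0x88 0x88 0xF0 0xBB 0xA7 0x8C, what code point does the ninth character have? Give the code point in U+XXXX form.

Offset 0: leading byte 0xF3 = 11110011 → 4-byte char #1 = F3 B7 9E BE.
Offset 4: leading byte 0xC2 = 11000010 → 2-byte char #2 = C2 8C.
Offset 6: leading byte 0xE0 = 11100000 → 3-byte char #3 = E0 A6 A6.
Offset 9: leading byte 0xD3 = 11010011 → 2-byte char #4 = D3 A7.
Offset 11: leading byte 0xF0 = 11110000 → 4-byte char #5 = F0 9F 93 80.
Offset 15: leading byte 0xE6 = 11100110 → 3-byte char #6 = E6 8B B1.
Offset 18: leading byte 0xF0 = 11110000 → 4-byte char #7 = F0 9F 9A 8A.
Offset 22: leading byte 0xF2 = 11110010 → 4-byte char #8 = F2 8E 88 88.
Offset 26: leading byte 0xF0 = 11110000 → 4-byte char #9 = F0 BB A7 8C.
Leading byte 0xF0 = 11110000 matches 11110xxx → 4-byte sequence.
Byte 1: 0xF0 = 11110000, payload 000 (3 bits).
Byte 2: 0xBB = 10111011 (10xxxxxx ✓), payload 111011.
Byte 3: 0xA7 = 10100111 (10xxxxxx ✓), payload 100111.
Byte 4: 0x8C = 10001100 (10xxxxxx ✓), payload 001100.
Concatenate: 000111011100111001100 = 0x3B9CC (21 bits → U+3B9CC).

U+3B9CC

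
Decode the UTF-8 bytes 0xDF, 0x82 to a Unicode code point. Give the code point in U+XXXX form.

U+07C2

Leading byte 0xDF = 11011111 matches 110xxxxx → 2-byte sequence.
Byte 1: 0xDF = 11011111, payload 11111 (5 bits).
Byte 2: 0x82 = 10000010 (10xxxxxx ✓), payload 000010.
Concatenate: 11111000010 = 0x7C2 (11 bits → U+07C2).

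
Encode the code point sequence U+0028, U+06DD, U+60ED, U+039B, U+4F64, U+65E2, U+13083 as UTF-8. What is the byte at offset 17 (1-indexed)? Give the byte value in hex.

1-indexed offset 17 is 0-indexed offset 16.
U+0028 → 1-byte form 28 at offsets 0–0.
U+06DD → 2-byte form DB 9D at offsets 1–2.
U+60ED → 3-byte form E6 83 AD at offsets 3–5.
U+039B → 2-byte form CE 9B at offsets 6–7.
U+4F64 → 3-byte form E4 BD A4 at offsets 8–10.
U+65E2 → 3-byte form E6 97 A2 at offsets 11–13.
U+13083 → 4-byte form F0 93 82 83 at offsets 14–17.
Offset 16 falls in char 7's range; it's byte 3 of F0 93 82 83 = 0x82.

0x82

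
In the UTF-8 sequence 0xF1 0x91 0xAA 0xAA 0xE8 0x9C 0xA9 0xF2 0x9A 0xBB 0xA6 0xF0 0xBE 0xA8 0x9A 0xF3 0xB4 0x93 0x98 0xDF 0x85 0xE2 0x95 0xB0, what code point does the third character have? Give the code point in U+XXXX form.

U+9AEE6

Offset 0: leading byte 0xF1 = 11110001 → 4-byte char #1 = F1 91 AA AA.
Offset 4: leading byte 0xE8 = 11101000 → 3-byte char #2 = E8 9C A9.
Offset 7: leading byte 0xF2 = 11110010 → 4-byte char #3 = F2 9A BB A6.
Leading byte 0xF2 = 11110010 matches 11110xxx → 4-byte sequence.
Byte 1: 0xF2 = 11110010, payload 010 (3 bits).
Byte 2: 0x9A = 10011010 (10xxxxxx ✓), payload 011010.
Byte 3: 0xBB = 10111011 (10xxxxxx ✓), payload 111011.
Byte 4: 0xA6 = 10100110 (10xxxxxx ✓), payload 100110.
Concatenate: 010011010111011100110 = 0x9AEE6 (21 bits → U+9AEE6).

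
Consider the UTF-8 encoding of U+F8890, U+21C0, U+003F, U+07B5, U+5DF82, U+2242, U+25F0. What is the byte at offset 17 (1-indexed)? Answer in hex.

1-indexed offset 17 is 0-indexed offset 16.
U+F8890 → 4-byte form F3 B8 A2 90 at offsets 0–3.
U+21C0 → 3-byte form E2 87 80 at offsets 4–6.
U+003F → 1-byte form 3F at offsets 7–7.
U+07B5 → 2-byte form DE B5 at offsets 8–9.
U+5DF82 → 4-byte form F1 9D BE 82 at offsets 10–13.
U+2242 → 3-byte form E2 89 82 at offsets 14–16.
Offset 16 falls in char 6's range; it's byte 3 of E2 89 82 = 0x82.

0x82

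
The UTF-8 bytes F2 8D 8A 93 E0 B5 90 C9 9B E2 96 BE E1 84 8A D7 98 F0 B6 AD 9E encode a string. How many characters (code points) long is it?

Byte at offset 0: 0xF2 = 11110010 → 4-byte char (#1). Advance 4.
Byte at offset 4: 0xE0 = 11100000 → 3-byte char (#2). Advance 3.
Byte at offset 7: 0xC9 = 11001001 → 2-byte char (#3). Advance 2.
Byte at offset 9: 0xE2 = 11100010 → 3-byte char (#4). Advance 3.
Byte at offset 12: 0xE1 = 11100001 → 3-byte char (#5). Advance 3.
Byte at offset 15: 0xD7 = 11010111 → 2-byte char (#6). Advance 2.
Byte at offset 17: 0xF0 = 11110000 → 4-byte char (#7). Advance 4.
Reached end at offset 21 after 7 code points.

7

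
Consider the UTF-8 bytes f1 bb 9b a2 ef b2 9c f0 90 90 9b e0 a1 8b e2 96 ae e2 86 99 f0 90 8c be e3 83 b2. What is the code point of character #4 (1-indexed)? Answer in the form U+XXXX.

U+084B

Offset 0: leading byte 0xF1 = 11110001 → 4-byte char #1 = F1 BB 9B A2.
Offset 4: leading byte 0xEF = 11101111 → 3-byte char #2 = EF B2 9C.
Offset 7: leading byte 0xF0 = 11110000 → 4-byte char #3 = F0 90 90 9B.
Offset 11: leading byte 0xE0 = 11100000 → 3-byte char #4 = E0 A1 8B.
Leading byte 0xE0 = 11100000 matches 1110xxxx → 3-byte sequence.
Byte 1: 0xE0 = 11100000, payload 0000 (4 bits).
Byte 2: 0xA1 = 10100001 (10xxxxxx ✓), payload 100001.
Byte 3: 0x8B = 10001011 (10xxxxxx ✓), payload 001011.
Concatenate: 0000100001001011 = 0x84B (16 bits → U+084B).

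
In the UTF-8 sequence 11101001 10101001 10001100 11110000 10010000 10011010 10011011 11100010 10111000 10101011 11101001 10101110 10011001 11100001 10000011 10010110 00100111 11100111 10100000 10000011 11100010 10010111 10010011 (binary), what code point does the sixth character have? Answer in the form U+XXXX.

U+0027

Offset 0: leading byte 0xE9 = 11101001 → 3-byte char #1 = E9 A9 8C.
Offset 3: leading byte 0xF0 = 11110000 → 4-byte char #2 = F0 90 9A 9B.
Offset 7: leading byte 0xE2 = 11100010 → 3-byte char #3 = E2 B8 AB.
Offset 10: leading byte 0xE9 = 11101001 → 3-byte char #4 = E9 AE 99.
Offset 13: leading byte 0xE1 = 11100001 → 3-byte char #5 = E1 83 96.
Offset 16: leading byte 0x27 = 00100111 → 1-byte char #6 = 27.
Leading byte 0x27 = 00100111 matches 0xxxxxxx → 1-byte sequence.
Byte 1: 0x27 = 00100111, payload 0100111 (7 bits).
Concatenate: 0100111 = 0x27 (7 bits → U+0027).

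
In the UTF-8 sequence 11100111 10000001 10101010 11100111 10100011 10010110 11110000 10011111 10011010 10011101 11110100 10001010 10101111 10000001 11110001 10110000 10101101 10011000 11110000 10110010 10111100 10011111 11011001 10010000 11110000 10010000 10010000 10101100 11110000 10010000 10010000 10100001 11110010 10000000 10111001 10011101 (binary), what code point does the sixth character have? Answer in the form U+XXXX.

U+32F1F

Offset 0: leading byte 0xE7 = 11100111 → 3-byte char #1 = E7 81 AA.
Offset 3: leading byte 0xE7 = 11100111 → 3-byte char #2 = E7 A3 96.
Offset 6: leading byte 0xF0 = 11110000 → 4-byte char #3 = F0 9F 9A 9D.
Offset 10: leading byte 0xF4 = 11110100 → 4-byte char #4 = F4 8A AF 81.
Offset 14: leading byte 0xF1 = 11110001 → 4-byte char #5 = F1 B0 AD 98.
Offset 18: leading byte 0xF0 = 11110000 → 4-byte char #6 = F0 B2 BC 9F.
Leading byte 0xF0 = 11110000 matches 11110xxx → 4-byte sequence.
Byte 1: 0xF0 = 11110000, payload 000 (3 bits).
Byte 2: 0xB2 = 10110010 (10xxxxxx ✓), payload 110010.
Byte 3: 0xBC = 10111100 (10xxxxxx ✓), payload 111100.
Byte 4: 0x9F = 10011111 (10xxxxxx ✓), payload 011111.
Concatenate: 000110010111100011111 = 0x32F1F (21 bits → U+32F1F).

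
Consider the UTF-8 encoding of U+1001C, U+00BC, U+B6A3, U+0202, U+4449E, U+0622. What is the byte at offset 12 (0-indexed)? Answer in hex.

U+1001C → 4-byte form F0 90 80 9C at offsets 0–3.
U+00BC → 2-byte form C2 BC at offsets 4–5.
U+B6A3 → 3-byte form EB 9A A3 at offsets 6–8.
U+0202 → 2-byte form C8 82 at offsets 9–10.
U+4449E → 4-byte form F1 84 92 9E at offsets 11–14.
Offset 12 falls in char 5's range; it's byte 2 of F1 84 92 9E = 0x84.

0x84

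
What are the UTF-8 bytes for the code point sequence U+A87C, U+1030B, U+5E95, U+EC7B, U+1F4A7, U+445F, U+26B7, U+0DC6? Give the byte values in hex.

U+A87C: 3-byte form → EA A1 BC.
U+1030B: 4-byte form → F0 90 8C 8B.
U+5E95: 3-byte form → E5 BA 95.
U+EC7B: 3-byte form → EE B1 BB.
U+1F4A7: 4-byte form → F0 9F 92 A7.
U+445F: 3-byte form → E4 91 9F.
U+26B7: 3-byte form → E2 9A B7.
U+0DC6: 3-byte form → E0 B7 86.
Concatenated (26 bytes): EA A1 BC F0 90 8C 8B E5 BA 95 EE B1 BB F0 9F 92 A7 E4 91 9F E2 9A B7 E0 B7 86.

EA A1 BC F0 90 8C 8B E5 BA 95 EE B1 BB F0 9F 92 A7 E4 91 9F E2 9A B7 E0 B7 86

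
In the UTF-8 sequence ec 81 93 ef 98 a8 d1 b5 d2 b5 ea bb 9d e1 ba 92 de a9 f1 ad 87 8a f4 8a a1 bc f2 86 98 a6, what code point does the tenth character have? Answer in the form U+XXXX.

Offset 0: leading byte 0xEC = 11101100 → 3-byte char #1 = EC 81 93.
Offset 3: leading byte 0xEF = 11101111 → 3-byte char #2 = EF 98 A8.
Offset 6: leading byte 0xD1 = 11010001 → 2-byte char #3 = D1 B5.
Offset 8: leading byte 0xD2 = 11010010 → 2-byte char #4 = D2 B5.
Offset 10: leading byte 0xEA = 11101010 → 3-byte char #5 = EA BB 9D.
Offset 13: leading byte 0xE1 = 11100001 → 3-byte char #6 = E1 BA 92.
Offset 16: leading byte 0xDE = 11011110 → 2-byte char #7 = DE A9.
Offset 18: leading byte 0xF1 = 11110001 → 4-byte char #8 = F1 AD 87 8A.
Offset 22: leading byte 0xF4 = 11110100 → 4-byte char #9 = F4 8A A1 BC.
Offset 26: leading byte 0xF2 = 11110010 → 4-byte char #10 = F2 86 98 A6.
Leading byte 0xF2 = 11110010 matches 11110xxx → 4-byte sequence.
Byte 1: 0xF2 = 11110010, payload 010 (3 bits).
Byte 2: 0x86 = 10000110 (10xxxxxx ✓), payload 000110.
Byte 3: 0x98 = 10011000 (10xxxxxx ✓), payload 011000.
Byte 4: 0xA6 = 10100110 (10xxxxxx ✓), payload 100110.
Concatenate: 010000110011000100110 = 0x86626 (21 bits → U+86626).

U+86626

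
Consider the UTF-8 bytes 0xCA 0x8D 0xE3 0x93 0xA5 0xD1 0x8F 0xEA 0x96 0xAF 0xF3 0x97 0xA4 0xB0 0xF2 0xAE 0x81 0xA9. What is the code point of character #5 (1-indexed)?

U+D7930

Offset 0: leading byte 0xCA = 11001010 → 2-byte char #1 = CA 8D.
Offset 2: leading byte 0xE3 = 11100011 → 3-byte char #2 = E3 93 A5.
Offset 5: leading byte 0xD1 = 11010001 → 2-byte char #3 = D1 8F.
Offset 7: leading byte 0xEA = 11101010 → 3-byte char #4 = EA 96 AF.
Offset 10: leading byte 0xF3 = 11110011 → 4-byte char #5 = F3 97 A4 B0.
Leading byte 0xF3 = 11110011 matches 11110xxx → 4-byte sequence.
Byte 1: 0xF3 = 11110011, payload 011 (3 bits).
Byte 2: 0x97 = 10010111 (10xxxxxx ✓), payload 010111.
Byte 3: 0xA4 = 10100100 (10xxxxxx ✓), payload 100100.
Byte 4: 0xB0 = 10110000 (10xxxxxx ✓), payload 110000.
Concatenate: 011010111100100110000 = 0xD7930 (21 bits → U+D7930).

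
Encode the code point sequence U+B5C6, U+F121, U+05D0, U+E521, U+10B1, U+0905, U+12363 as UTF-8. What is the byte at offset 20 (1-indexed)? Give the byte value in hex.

0x8D

1-indexed offset 20 is 0-indexed offset 19.
U+B5C6 → 3-byte form EB 97 86 at offsets 0–2.
U+F121 → 3-byte form EF 84 A1 at offsets 3–5.
U+05D0 → 2-byte form D7 90 at offsets 6–7.
U+E521 → 3-byte form EE 94 A1 at offsets 8–10.
U+10B1 → 3-byte form E1 82 B1 at offsets 11–13.
U+0905 → 3-byte form E0 A4 85 at offsets 14–16.
U+12363 → 4-byte form F0 92 8D A3 at offsets 17–20.
Offset 19 falls in char 7's range; it's byte 3 of F0 92 8D A3 = 0x8D.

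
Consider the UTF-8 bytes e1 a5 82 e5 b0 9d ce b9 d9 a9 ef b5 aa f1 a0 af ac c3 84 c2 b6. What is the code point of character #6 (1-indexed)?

Offset 0: leading byte 0xE1 = 11100001 → 3-byte char #1 = E1 A5 82.
Offset 3: leading byte 0xE5 = 11100101 → 3-byte char #2 = E5 B0 9D.
Offset 6: leading byte 0xCE = 11001110 → 2-byte char #3 = CE B9.
Offset 8: leading byte 0xD9 = 11011001 → 2-byte char #4 = D9 A9.
Offset 10: leading byte 0xEF = 11101111 → 3-byte char #5 = EF B5 AA.
Offset 13: leading byte 0xF1 = 11110001 → 4-byte char #6 = F1 A0 AF AC.
Leading byte 0xF1 = 11110001 matches 11110xxx → 4-byte sequence.
Byte 1: 0xF1 = 11110001, payload 001 (3 bits).
Byte 2: 0xA0 = 10100000 (10xxxxxx ✓), payload 100000.
Byte 3: 0xAF = 10101111 (10xxxxxx ✓), payload 101111.
Byte 4: 0xAC = 10101100 (10xxxxxx ✓), payload 101100.
Concatenate: 001100000101111101100 = 0x60BEC (21 bits → U+60BEC).

U+60BEC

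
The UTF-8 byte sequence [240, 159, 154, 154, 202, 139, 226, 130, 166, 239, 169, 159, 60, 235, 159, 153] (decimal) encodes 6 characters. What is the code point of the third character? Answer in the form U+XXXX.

U+20A6

Offset 0: leading byte 0xF0 = 11110000 → 4-byte char #1 = F0 9F 9A 9A.
Offset 4: leading byte 0xCA = 11001010 → 2-byte char #2 = CA 8B.
Offset 6: leading byte 0xE2 = 11100010 → 3-byte char #3 = E2 82 A6.
Leading byte 0xE2 = 11100010 matches 1110xxxx → 3-byte sequence.
Byte 1: 0xE2 = 11100010, payload 0010 (4 bits).
Byte 2: 0x82 = 10000010 (10xxxxxx ✓), payload 000010.
Byte 3: 0xA6 = 10100110 (10xxxxxx ✓), payload 100110.
Concatenate: 0010000010100110 = 0x20A6 (16 bits → U+20A6).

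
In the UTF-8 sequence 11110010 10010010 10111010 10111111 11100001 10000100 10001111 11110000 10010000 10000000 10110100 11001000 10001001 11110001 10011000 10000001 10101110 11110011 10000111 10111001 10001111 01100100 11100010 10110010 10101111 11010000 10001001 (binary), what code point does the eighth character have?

U+2CAF

Offset 0: leading byte 0xF2 = 11110010 → 4-byte char #1 = F2 92 BA BF.
Offset 4: leading byte 0xE1 = 11100001 → 3-byte char #2 = E1 84 8F.
Offset 7: leading byte 0xF0 = 11110000 → 4-byte char #3 = F0 90 80 B4.
Offset 11: leading byte 0xC8 = 11001000 → 2-byte char #4 = C8 89.
Offset 13: leading byte 0xF1 = 11110001 → 4-byte char #5 = F1 98 81 AE.
Offset 17: leading byte 0xF3 = 11110011 → 4-byte char #6 = F3 87 B9 8F.
Offset 21: leading byte 0x64 = 01100100 → 1-byte char #7 = 64.
Offset 22: leading byte 0xE2 = 11100010 → 3-byte char #8 = E2 B2 AF.
Leading byte 0xE2 = 11100010 matches 1110xxxx → 3-byte sequence.
Byte 1: 0xE2 = 11100010, payload 0010 (4 bits).
Byte 2: 0xB2 = 10110010 (10xxxxxx ✓), payload 110010.
Byte 3: 0xAF = 10101111 (10xxxxxx ✓), payload 101111.
Concatenate: 0010110010101111 = 0x2CAF (16 bits → U+2CAF).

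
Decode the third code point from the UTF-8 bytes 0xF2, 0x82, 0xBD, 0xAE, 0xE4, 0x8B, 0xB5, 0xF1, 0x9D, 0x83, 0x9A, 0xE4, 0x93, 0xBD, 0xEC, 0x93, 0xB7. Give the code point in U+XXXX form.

U+5D0DA

Offset 0: leading byte 0xF2 = 11110010 → 4-byte char #1 = F2 82 BD AE.
Offset 4: leading byte 0xE4 = 11100100 → 3-byte char #2 = E4 8B B5.
Offset 7: leading byte 0xF1 = 11110001 → 4-byte char #3 = F1 9D 83 9A.
Leading byte 0xF1 = 11110001 matches 11110xxx → 4-byte sequence.
Byte 1: 0xF1 = 11110001, payload 001 (3 bits).
Byte 2: 0x9D = 10011101 (10xxxxxx ✓), payload 011101.
Byte 3: 0x83 = 10000011 (10xxxxxx ✓), payload 000011.
Byte 4: 0x9A = 10011010 (10xxxxxx ✓), payload 011010.
Concatenate: 001011101000011011010 = 0x5D0DA (21 bits → U+5D0DA).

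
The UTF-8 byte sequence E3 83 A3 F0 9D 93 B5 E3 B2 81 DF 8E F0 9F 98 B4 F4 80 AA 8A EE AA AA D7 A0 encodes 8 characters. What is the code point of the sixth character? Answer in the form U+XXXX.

Offset 0: leading byte 0xE3 = 11100011 → 3-byte char #1 = E3 83 A3.
Offset 3: leading byte 0xF0 = 11110000 → 4-byte char #2 = F0 9D 93 B5.
Offset 7: leading byte 0xE3 = 11100011 → 3-byte char #3 = E3 B2 81.
Offset 10: leading byte 0xDF = 11011111 → 2-byte char #4 = DF 8E.
Offset 12: leading byte 0xF0 = 11110000 → 4-byte char #5 = F0 9F 98 B4.
Offset 16: leading byte 0xF4 = 11110100 → 4-byte char #6 = F4 80 AA 8A.
Leading byte 0xF4 = 11110100 matches 11110xxx → 4-byte sequence.
Byte 1: 0xF4 = 11110100, payload 100 (3 bits).
Byte 2: 0x80 = 10000000 (10xxxxxx ✓), payload 000000.
Byte 3: 0xAA = 10101010 (10xxxxxx ✓), payload 101010.
Byte 4: 0x8A = 10001010 (10xxxxxx ✓), payload 001010.
Concatenate: 100000000101010001010 = 0x100A8A (21 bits → U+100A8A).

U+100A8A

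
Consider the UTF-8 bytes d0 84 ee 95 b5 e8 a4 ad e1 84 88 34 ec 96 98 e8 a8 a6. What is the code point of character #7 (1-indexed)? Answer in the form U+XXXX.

U+8A26

Offset 0: leading byte 0xD0 = 11010000 → 2-byte char #1 = D0 84.
Offset 2: leading byte 0xEE = 11101110 → 3-byte char #2 = EE 95 B5.
Offset 5: leading byte 0xE8 = 11101000 → 3-byte char #3 = E8 A4 AD.
Offset 8: leading byte 0xE1 = 11100001 → 3-byte char #4 = E1 84 88.
Offset 11: leading byte 0x34 = 00110100 → 1-byte char #5 = 34.
Offset 12: leading byte 0xEC = 11101100 → 3-byte char #6 = EC 96 98.
Offset 15: leading byte 0xE8 = 11101000 → 3-byte char #7 = E8 A8 A6.
Leading byte 0xE8 = 11101000 matches 1110xxxx → 3-byte sequence.
Byte 1: 0xE8 = 11101000, payload 1000 (4 bits).
Byte 2: 0xA8 = 10101000 (10xxxxxx ✓), payload 101000.
Byte 3: 0xA6 = 10100110 (10xxxxxx ✓), payload 100110.
Concatenate: 1000101000100110 = 0x8A26 (16 bits → U+8A26).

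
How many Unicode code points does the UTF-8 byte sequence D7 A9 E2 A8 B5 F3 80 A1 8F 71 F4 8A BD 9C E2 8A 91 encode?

Byte at offset 0: 0xD7 = 11010111 → 2-byte char (#1). Advance 2.
Byte at offset 2: 0xE2 = 11100010 → 3-byte char (#2). Advance 3.
Byte at offset 5: 0xF3 = 11110011 → 4-byte char (#3). Advance 4.
Byte at offset 9: 0x71 = 01110001 → 1-byte char (#4). Advance 1.
Byte at offset 10: 0xF4 = 11110100 → 4-byte char (#5). Advance 4.
Byte at offset 14: 0xE2 = 11100010 → 3-byte char (#6). Advance 3.
Reached end at offset 17 after 6 code points.

6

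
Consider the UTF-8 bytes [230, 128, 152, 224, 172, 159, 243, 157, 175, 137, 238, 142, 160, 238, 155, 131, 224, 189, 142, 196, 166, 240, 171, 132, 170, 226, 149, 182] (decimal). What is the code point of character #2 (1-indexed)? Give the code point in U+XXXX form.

U+0B1F

Offset 0: leading byte 0xE6 = 11100110 → 3-byte char #1 = E6 80 98.
Offset 3: leading byte 0xE0 = 11100000 → 3-byte char #2 = E0 AC 9F.
Leading byte 0xE0 = 11100000 matches 1110xxxx → 3-byte sequence.
Byte 1: 0xE0 = 11100000, payload 0000 (4 bits).
Byte 2: 0xAC = 10101100 (10xxxxxx ✓), payload 101100.
Byte 3: 0x9F = 10011111 (10xxxxxx ✓), payload 011111.
Concatenate: 0000101100011111 = 0xB1F (16 bits → U+0B1F).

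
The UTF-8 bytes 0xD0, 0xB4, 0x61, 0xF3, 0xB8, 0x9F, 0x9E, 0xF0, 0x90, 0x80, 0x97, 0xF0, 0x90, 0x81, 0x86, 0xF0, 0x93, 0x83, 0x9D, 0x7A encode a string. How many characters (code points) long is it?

Byte at offset 0: 0xD0 = 11010000 → 2-byte char (#1). Advance 2.
Byte at offset 2: 0x61 = 01100001 → 1-byte char (#2). Advance 1.
Byte at offset 3: 0xF3 = 11110011 → 4-byte char (#3). Advance 4.
Byte at offset 7: 0xF0 = 11110000 → 4-byte char (#4). Advance 4.
Byte at offset 11: 0xF0 = 11110000 → 4-byte char (#5). Advance 4.
Byte at offset 15: 0xF0 = 11110000 → 4-byte char (#6). Advance 4.
Byte at offset 19: 0x7A = 01111010 → 1-byte char (#7). Advance 1.
Reached end at offset 20 after 7 code points.

7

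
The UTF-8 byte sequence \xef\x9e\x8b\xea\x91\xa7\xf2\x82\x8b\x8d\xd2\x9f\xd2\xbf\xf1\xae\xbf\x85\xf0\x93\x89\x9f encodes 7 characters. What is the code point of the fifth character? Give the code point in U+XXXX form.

U+04BF

Offset 0: leading byte 0xEF = 11101111 → 3-byte char #1 = EF 9E 8B.
Offset 3: leading byte 0xEA = 11101010 → 3-byte char #2 = EA 91 A7.
Offset 6: leading byte 0xF2 = 11110010 → 4-byte char #3 = F2 82 8B 8D.
Offset 10: leading byte 0xD2 = 11010010 → 2-byte char #4 = D2 9F.
Offset 12: leading byte 0xD2 = 11010010 → 2-byte char #5 = D2 BF.
Leading byte 0xD2 = 11010010 matches 110xxxxx → 2-byte sequence.
Byte 1: 0xD2 = 11010010, payload 10010 (5 bits).
Byte 2: 0xBF = 10111111 (10xxxxxx ✓), payload 111111.
Concatenate: 10010111111 = 0x4BF (11 bits → U+04BF).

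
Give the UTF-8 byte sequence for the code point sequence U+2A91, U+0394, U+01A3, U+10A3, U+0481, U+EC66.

U+2A91: 3-byte form → E2 AA 91.
U+0394: 2-byte form → CE 94.
U+01A3: 2-byte form → C6 A3.
U+10A3: 3-byte form → E1 82 A3.
U+0481: 2-byte form → D2 81.
U+EC66: 3-byte form → EE B1 A6.
Concatenated (15 bytes): E2 AA 91 CE 94 C6 A3 E1 82 A3 D2 81 EE B1 A6.

E2 AA 91 CE 94 C6 A3 E1 82 A3 D2 81 EE B1 A6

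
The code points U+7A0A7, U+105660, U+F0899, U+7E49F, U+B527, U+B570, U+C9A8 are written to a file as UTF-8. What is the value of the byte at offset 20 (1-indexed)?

1-indexed offset 20 is 0-indexed offset 19.
U+7A0A7 → 4-byte form F1 BA 82 A7 at offsets 0–3.
U+105660 → 4-byte form F4 85 99 A0 at offsets 4–7.
U+F0899 → 4-byte form F3 B0 A2 99 at offsets 8–11.
U+7E49F → 4-byte form F1 BE 92 9F at offsets 12–15.
U+B527 → 3-byte form EB 94 A7 at offsets 16–18.
U+B570 → 3-byte form EB 95 B0 at offsets 19–21.
Offset 19 falls in char 6's range; it's byte 1 of EB 95 B0 = 0xEB.

0xEB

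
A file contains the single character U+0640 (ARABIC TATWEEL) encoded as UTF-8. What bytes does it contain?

U+0640 = 0x640 = 1600 decimal. In range U+0080–U+07FF → 2-byte form: 110xxxxx 10xxxxxx.
Binary (11 bits): 11001000000.
Split 5+6: 11001 | 000000.
Byte 1: 11011001 = 0xD9.
Byte 2: 10000000 = 0x80.

D9 80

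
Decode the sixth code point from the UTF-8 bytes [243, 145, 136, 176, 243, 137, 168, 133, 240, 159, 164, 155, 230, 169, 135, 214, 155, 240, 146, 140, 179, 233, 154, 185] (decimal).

U+12333

Offset 0: leading byte 0xF3 = 11110011 → 4-byte char #1 = F3 91 88 B0.
Offset 4: leading byte 0xF3 = 11110011 → 4-byte char #2 = F3 89 A8 85.
Offset 8: leading byte 0xF0 = 11110000 → 4-byte char #3 = F0 9F A4 9B.
Offset 12: leading byte 0xE6 = 11100110 → 3-byte char #4 = E6 A9 87.
Offset 15: leading byte 0xD6 = 11010110 → 2-byte char #5 = D6 9B.
Offset 17: leading byte 0xF0 = 11110000 → 4-byte char #6 = F0 92 8C B3.
Leading byte 0xF0 = 11110000 matches 11110xxx → 4-byte sequence.
Byte 1: 0xF0 = 11110000, payload 000 (3 bits).
Byte 2: 0x92 = 10010010 (10xxxxxx ✓), payload 010010.
Byte 3: 0x8C = 10001100 (10xxxxxx ✓), payload 001100.
Byte 4: 0xB3 = 10110011 (10xxxxxx ✓), payload 110011.
Concatenate: 000010010001100110011 = 0x12333 (21 bits → U+12333).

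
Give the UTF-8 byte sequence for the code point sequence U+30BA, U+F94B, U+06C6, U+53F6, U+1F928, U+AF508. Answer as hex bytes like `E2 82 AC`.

E3 82 BA EF A5 8B DB 86 E5 8F B6 F0 9F A4 A8 F2 AF 94 88

U+30BA: 3-byte form → E3 82 BA.
U+F94B: 3-byte form → EF A5 8B.
U+06C6: 2-byte form → DB 86.
U+53F6: 3-byte form → E5 8F B6.
U+1F928: 4-byte form → F0 9F A4 A8.
U+AF508: 4-byte form → F2 AF 94 88.
Concatenated (19 bytes): E3 82 BA EF A5 8B DB 86 E5 8F B6 F0 9F A4 A8 F2 AF 94 88.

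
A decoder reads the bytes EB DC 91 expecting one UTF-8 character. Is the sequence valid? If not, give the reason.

invalid (non-continuation byte where continuation expected)

Leading byte 0xEB = 11101011 → 3-byte form.
Byte 2 is 0xDC = 11011100, which is not 10xxxxxx — expected a continuation byte.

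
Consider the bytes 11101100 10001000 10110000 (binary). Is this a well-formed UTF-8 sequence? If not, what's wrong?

Leading byte 0xEC = 11101100 → 3-byte form.
Continuation bytes 0x88=10001000, 0xB0=10110000 all match 10xxxxxx.
Decoded value 0xC230 is ≥ 0x800 (shortest form) and not a surrogate.

valid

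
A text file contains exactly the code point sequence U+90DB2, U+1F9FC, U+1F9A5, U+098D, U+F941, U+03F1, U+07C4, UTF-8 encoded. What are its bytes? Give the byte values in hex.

U+90DB2: 4-byte form → F2 90 B6 B2.
U+1F9FC: 4-byte form → F0 9F A7 BC.
U+1F9A5: 4-byte form → F0 9F A6 A5.
U+098D: 3-byte form → E0 A6 8D.
U+F941: 3-byte form → EF A5 81.
U+03F1: 2-byte form → CF B1.
U+07C4: 2-byte form → DF 84.
Concatenated (22 bytes): F2 90 B6 B2 F0 9F A7 BC F0 9F A6 A5 E0 A6 8D EF A5 81 CF B1 DF 84.

F2 90 B6 B2 F0 9F A7 BC F0 9F A6 A5 E0 A6 8D EF A5 81 CF B1 DF 84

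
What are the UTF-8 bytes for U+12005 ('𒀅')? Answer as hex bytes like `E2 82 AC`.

U+12005 = 0x12005 = 73733 decimal. In range U+10000–U+10FFFF → 4-byte form: 11110xxx 10xxxxxx 10xxxxxx 10xxxxxx.
Binary (21 bits): 000010010000000000101.
Split 3+6+6+6: 000 | 010010 | 000000 | 000101.
Byte 1: 11110000 = 0xF0.
Byte 2: 10010010 = 0x92.
Byte 3: 10000000 = 0x80.
Byte 4: 10000101 = 0x85.

F0 92 80 85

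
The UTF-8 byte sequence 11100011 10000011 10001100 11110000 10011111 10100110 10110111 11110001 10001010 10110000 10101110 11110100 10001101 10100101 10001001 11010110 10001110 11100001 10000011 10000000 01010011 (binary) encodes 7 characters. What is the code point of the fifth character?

U+058E

Offset 0: leading byte 0xE3 = 11100011 → 3-byte char #1 = E3 83 8C.
Offset 3: leading byte 0xF0 = 11110000 → 4-byte char #2 = F0 9F A6 B7.
Offset 7: leading byte 0xF1 = 11110001 → 4-byte char #3 = F1 8A B0 AE.
Offset 11: leading byte 0xF4 = 11110100 → 4-byte char #4 = F4 8D A5 89.
Offset 15: leading byte 0xD6 = 11010110 → 2-byte char #5 = D6 8E.
Leading byte 0xD6 = 11010110 matches 110xxxxx → 2-byte sequence.
Byte 1: 0xD6 = 11010110, payload 10110 (5 bits).
Byte 2: 0x8E = 10001110 (10xxxxxx ✓), payload 001110.
Concatenate: 10110001110 = 0x58E (11 bits → U+058E).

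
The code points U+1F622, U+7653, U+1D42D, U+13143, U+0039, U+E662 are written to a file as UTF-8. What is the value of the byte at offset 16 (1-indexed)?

0x39

1-indexed offset 16 is 0-indexed offset 15.
U+1F622 → 4-byte form F0 9F 98 A2 at offsets 0–3.
U+7653 → 3-byte form E7 99 93 at offsets 4–6.
U+1D42D → 4-byte form F0 9D 90 AD at offsets 7–10.
U+13143 → 4-byte form F0 93 85 83 at offsets 11–14.
U+0039 → 1-byte form 39 at offsets 15–15.
Offset 15 falls in char 5's range; it's byte 1 of 39 = 0x39.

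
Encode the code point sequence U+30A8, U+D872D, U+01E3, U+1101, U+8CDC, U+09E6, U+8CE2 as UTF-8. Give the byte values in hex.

E3 82 A8 F3 98 9C AD C7 A3 E1 84 81 E8 B3 9C E0 A7 A6 E8 B3 A2

U+30A8: 3-byte form → E3 82 A8.
U+D872D: 4-byte form → F3 98 9C AD.
U+01E3: 2-byte form → C7 A3.
U+1101: 3-byte form → E1 84 81.
U+8CDC: 3-byte form → E8 B3 9C.
U+09E6: 3-byte form → E0 A7 A6.
U+8CE2: 3-byte form → E8 B3 A2.
Concatenated (21 bytes): E3 82 A8 F3 98 9C AD C7 A3 E1 84 81 E8 B3 9C E0 A7 A6 E8 B3 A2.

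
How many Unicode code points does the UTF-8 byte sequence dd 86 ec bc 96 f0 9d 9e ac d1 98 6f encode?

5

Byte at offset 0: 0xDD = 11011101 → 2-byte char (#1). Advance 2.
Byte at offset 2: 0xEC = 11101100 → 3-byte char (#2). Advance 3.
Byte at offset 5: 0xF0 = 11110000 → 4-byte char (#3). Advance 4.
Byte at offset 9: 0xD1 = 11010001 → 2-byte char (#4). Advance 2.
Byte at offset 11: 0x6F = 01101111 → 1-byte char (#5). Advance 1.
Reached end at offset 12 after 5 code points.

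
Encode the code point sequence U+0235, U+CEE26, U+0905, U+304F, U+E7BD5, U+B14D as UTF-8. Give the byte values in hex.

U+0235: 2-byte form → C8 B5.
U+CEE26: 4-byte form → F3 8E B8 A6.
U+0905: 3-byte form → E0 A4 85.
U+304F: 3-byte form → E3 81 8F.
U+E7BD5: 4-byte form → F3 A7 AF 95.
U+B14D: 3-byte form → EB 85 8D.
Concatenated (19 bytes): C8 B5 F3 8E B8 A6 E0 A4 85 E3 81 8F F3 A7 AF 95 EB 85 8D.

C8 B5 F3 8E B8 A6 E0 A4 85 E3 81 8F F3 A7 AF 95 EB 85 8D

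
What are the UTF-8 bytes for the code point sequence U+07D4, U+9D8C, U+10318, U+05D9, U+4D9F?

U+07D4: 2-byte form → DF 94.
U+9D8C: 3-byte form → E9 B6 8C.
U+10318: 4-byte form → F0 90 8C 98.
U+05D9: 2-byte form → D7 99.
U+4D9F: 3-byte form → E4 B6 9F.
Concatenated (14 bytes): DF 94 E9 B6 8C F0 90 8C 98 D7 99 E4 B6 9F.

DF 94 E9 B6 8C F0 90 8C 98 D7 99 E4 B6 9F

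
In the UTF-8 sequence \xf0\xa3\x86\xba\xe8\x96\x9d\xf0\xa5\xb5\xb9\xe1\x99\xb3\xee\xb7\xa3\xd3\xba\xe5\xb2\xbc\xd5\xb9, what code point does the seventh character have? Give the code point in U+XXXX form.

Offset 0: leading byte 0xF0 = 11110000 → 4-byte char #1 = F0 A3 86 BA.
Offset 4: leading byte 0xE8 = 11101000 → 3-byte char #2 = E8 96 9D.
Offset 7: leading byte 0xF0 = 11110000 → 4-byte char #3 = F0 A5 B5 B9.
Offset 11: leading byte 0xE1 = 11100001 → 3-byte char #4 = E1 99 B3.
Offset 14: leading byte 0xEE = 11101110 → 3-byte char #5 = EE B7 A3.
Offset 17: leading byte 0xD3 = 11010011 → 2-byte char #6 = D3 BA.
Offset 19: leading byte 0xE5 = 11100101 → 3-byte char #7 = E5 B2 BC.
Leading byte 0xE5 = 11100101 matches 1110xxxx → 3-byte sequence.
Byte 1: 0xE5 = 11100101, payload 0101 (4 bits).
Byte 2: 0xB2 = 10110010 (10xxxxxx ✓), payload 110010.
Byte 3: 0xBC = 10111100 (10xxxxxx ✓), payload 111100.
Concatenate: 0101110010111100 = 0x5CBC (16 bits → U+5CBC).

U+5CBC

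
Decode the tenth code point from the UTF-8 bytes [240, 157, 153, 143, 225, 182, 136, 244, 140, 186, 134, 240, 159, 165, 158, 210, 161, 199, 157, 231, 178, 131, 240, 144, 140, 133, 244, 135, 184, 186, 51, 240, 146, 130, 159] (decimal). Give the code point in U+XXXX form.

Offset 0: leading byte 0xF0 = 11110000 → 4-byte char #1 = F0 9D 99 8F.
Offset 4: leading byte 0xE1 = 11100001 → 3-byte char #2 = E1 B6 88.
Offset 7: leading byte 0xF4 = 11110100 → 4-byte char #3 = F4 8C BA 86.
Offset 11: leading byte 0xF0 = 11110000 → 4-byte char #4 = F0 9F A5 9E.
Offset 15: leading byte 0xD2 = 11010010 → 2-byte char #5 = D2 A1.
Offset 17: leading byte 0xC7 = 11000111 → 2-byte char #6 = C7 9D.
Offset 19: leading byte 0xE7 = 11100111 → 3-byte char #7 = E7 B2 83.
Offset 22: leading byte 0xF0 = 11110000 → 4-byte char #8 = F0 90 8C 85.
Offset 26: leading byte 0xF4 = 11110100 → 4-byte char #9 = F4 87 B8 BA.
Offset 30: leading byte 0x33 = 00110011 → 1-byte char #10 = 33.
Leading byte 0x33 = 00110011 matches 0xxxxxxx → 1-byte sequence.
Byte 1: 0x33 = 00110011, payload 0110011 (7 bits).
Concatenate: 0110011 = 0x33 (7 bits → U+0033).

U+0033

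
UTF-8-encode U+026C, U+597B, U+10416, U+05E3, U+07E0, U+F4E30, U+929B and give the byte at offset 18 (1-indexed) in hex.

1-indexed offset 18 is 0-indexed offset 17.
U+026C → 2-byte form C9 AC at offsets 0–1.
U+597B → 3-byte form E5 A5 BB at offsets 2–4.
U+10416 → 4-byte form F0 90 90 96 at offsets 5–8.
U+05E3 → 2-byte form D7 A3 at offsets 9–10.
U+07E0 → 2-byte form DF A0 at offsets 11–12.
U+F4E30 → 4-byte form F3 B4 B8 B0 at offsets 13–16.
U+929B → 3-byte form E9 8A 9B at offsets 17–19.
Offset 17 falls in char 7's range; it's byte 1 of E9 8A 9B = 0xE9.

0xE9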